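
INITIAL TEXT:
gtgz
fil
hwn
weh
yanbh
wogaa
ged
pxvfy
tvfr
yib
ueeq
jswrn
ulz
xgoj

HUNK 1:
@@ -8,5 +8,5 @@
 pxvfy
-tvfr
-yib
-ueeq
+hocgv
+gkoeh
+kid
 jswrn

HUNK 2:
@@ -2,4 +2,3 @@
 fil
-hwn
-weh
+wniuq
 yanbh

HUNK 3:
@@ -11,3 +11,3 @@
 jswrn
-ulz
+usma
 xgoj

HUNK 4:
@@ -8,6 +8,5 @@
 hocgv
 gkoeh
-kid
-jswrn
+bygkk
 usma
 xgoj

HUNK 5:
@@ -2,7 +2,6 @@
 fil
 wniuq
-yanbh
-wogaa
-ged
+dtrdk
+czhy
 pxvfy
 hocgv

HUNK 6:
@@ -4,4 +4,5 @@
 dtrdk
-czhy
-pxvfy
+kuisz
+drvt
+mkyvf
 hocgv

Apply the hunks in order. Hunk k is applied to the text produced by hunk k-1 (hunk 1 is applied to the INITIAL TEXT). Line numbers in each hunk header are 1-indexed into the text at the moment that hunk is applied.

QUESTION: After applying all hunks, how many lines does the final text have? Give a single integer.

Hunk 1: at line 8 remove [tvfr,yib,ueeq] add [hocgv,gkoeh,kid] -> 14 lines: gtgz fil hwn weh yanbh wogaa ged pxvfy hocgv gkoeh kid jswrn ulz xgoj
Hunk 2: at line 2 remove [hwn,weh] add [wniuq] -> 13 lines: gtgz fil wniuq yanbh wogaa ged pxvfy hocgv gkoeh kid jswrn ulz xgoj
Hunk 3: at line 11 remove [ulz] add [usma] -> 13 lines: gtgz fil wniuq yanbh wogaa ged pxvfy hocgv gkoeh kid jswrn usma xgoj
Hunk 4: at line 8 remove [kid,jswrn] add [bygkk] -> 12 lines: gtgz fil wniuq yanbh wogaa ged pxvfy hocgv gkoeh bygkk usma xgoj
Hunk 5: at line 2 remove [yanbh,wogaa,ged] add [dtrdk,czhy] -> 11 lines: gtgz fil wniuq dtrdk czhy pxvfy hocgv gkoeh bygkk usma xgoj
Hunk 6: at line 4 remove [czhy,pxvfy] add [kuisz,drvt,mkyvf] -> 12 lines: gtgz fil wniuq dtrdk kuisz drvt mkyvf hocgv gkoeh bygkk usma xgoj
Final line count: 12

Answer: 12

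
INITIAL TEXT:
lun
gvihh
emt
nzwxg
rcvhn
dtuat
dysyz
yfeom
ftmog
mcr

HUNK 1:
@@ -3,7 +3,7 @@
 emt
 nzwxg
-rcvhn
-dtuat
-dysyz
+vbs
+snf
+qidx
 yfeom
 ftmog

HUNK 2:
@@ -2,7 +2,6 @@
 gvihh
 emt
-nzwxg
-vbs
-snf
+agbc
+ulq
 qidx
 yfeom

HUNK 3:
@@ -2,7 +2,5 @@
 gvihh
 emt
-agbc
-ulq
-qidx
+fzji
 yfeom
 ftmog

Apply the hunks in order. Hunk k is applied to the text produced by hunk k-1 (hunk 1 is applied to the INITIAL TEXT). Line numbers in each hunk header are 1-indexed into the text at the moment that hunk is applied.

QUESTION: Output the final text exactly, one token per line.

Answer: lun
gvihh
emt
fzji
yfeom
ftmog
mcr

Derivation:
Hunk 1: at line 3 remove [rcvhn,dtuat,dysyz] add [vbs,snf,qidx] -> 10 lines: lun gvihh emt nzwxg vbs snf qidx yfeom ftmog mcr
Hunk 2: at line 2 remove [nzwxg,vbs,snf] add [agbc,ulq] -> 9 lines: lun gvihh emt agbc ulq qidx yfeom ftmog mcr
Hunk 3: at line 2 remove [agbc,ulq,qidx] add [fzji] -> 7 lines: lun gvihh emt fzji yfeom ftmog mcr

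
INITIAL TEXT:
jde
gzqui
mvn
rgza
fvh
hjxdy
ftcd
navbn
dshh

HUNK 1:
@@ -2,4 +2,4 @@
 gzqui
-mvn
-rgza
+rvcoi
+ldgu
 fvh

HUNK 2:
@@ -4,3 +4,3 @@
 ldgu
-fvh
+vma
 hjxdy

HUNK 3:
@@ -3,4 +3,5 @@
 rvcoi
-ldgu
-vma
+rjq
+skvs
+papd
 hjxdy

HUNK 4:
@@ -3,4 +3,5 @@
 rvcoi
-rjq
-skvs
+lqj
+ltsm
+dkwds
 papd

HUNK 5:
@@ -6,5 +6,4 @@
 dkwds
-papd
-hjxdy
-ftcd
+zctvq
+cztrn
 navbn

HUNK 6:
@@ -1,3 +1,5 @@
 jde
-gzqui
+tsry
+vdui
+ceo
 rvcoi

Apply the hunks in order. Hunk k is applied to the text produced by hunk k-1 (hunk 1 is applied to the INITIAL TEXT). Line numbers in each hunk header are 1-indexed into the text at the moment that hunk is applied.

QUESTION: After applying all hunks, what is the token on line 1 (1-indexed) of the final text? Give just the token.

Answer: jde

Derivation:
Hunk 1: at line 2 remove [mvn,rgza] add [rvcoi,ldgu] -> 9 lines: jde gzqui rvcoi ldgu fvh hjxdy ftcd navbn dshh
Hunk 2: at line 4 remove [fvh] add [vma] -> 9 lines: jde gzqui rvcoi ldgu vma hjxdy ftcd navbn dshh
Hunk 3: at line 3 remove [ldgu,vma] add [rjq,skvs,papd] -> 10 lines: jde gzqui rvcoi rjq skvs papd hjxdy ftcd navbn dshh
Hunk 4: at line 3 remove [rjq,skvs] add [lqj,ltsm,dkwds] -> 11 lines: jde gzqui rvcoi lqj ltsm dkwds papd hjxdy ftcd navbn dshh
Hunk 5: at line 6 remove [papd,hjxdy,ftcd] add [zctvq,cztrn] -> 10 lines: jde gzqui rvcoi lqj ltsm dkwds zctvq cztrn navbn dshh
Hunk 6: at line 1 remove [gzqui] add [tsry,vdui,ceo] -> 12 lines: jde tsry vdui ceo rvcoi lqj ltsm dkwds zctvq cztrn navbn dshh
Final line 1: jde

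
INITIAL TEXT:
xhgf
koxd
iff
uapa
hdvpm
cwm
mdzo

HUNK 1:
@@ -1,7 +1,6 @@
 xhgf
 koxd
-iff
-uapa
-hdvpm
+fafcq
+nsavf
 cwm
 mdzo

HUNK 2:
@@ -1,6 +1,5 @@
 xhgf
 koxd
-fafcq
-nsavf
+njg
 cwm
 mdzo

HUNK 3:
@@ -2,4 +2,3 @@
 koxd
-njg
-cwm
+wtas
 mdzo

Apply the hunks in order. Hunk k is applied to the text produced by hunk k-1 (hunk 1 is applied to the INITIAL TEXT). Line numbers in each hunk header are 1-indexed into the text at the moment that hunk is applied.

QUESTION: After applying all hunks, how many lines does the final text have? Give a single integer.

Answer: 4

Derivation:
Hunk 1: at line 1 remove [iff,uapa,hdvpm] add [fafcq,nsavf] -> 6 lines: xhgf koxd fafcq nsavf cwm mdzo
Hunk 2: at line 1 remove [fafcq,nsavf] add [njg] -> 5 lines: xhgf koxd njg cwm mdzo
Hunk 3: at line 2 remove [njg,cwm] add [wtas] -> 4 lines: xhgf koxd wtas mdzo
Final line count: 4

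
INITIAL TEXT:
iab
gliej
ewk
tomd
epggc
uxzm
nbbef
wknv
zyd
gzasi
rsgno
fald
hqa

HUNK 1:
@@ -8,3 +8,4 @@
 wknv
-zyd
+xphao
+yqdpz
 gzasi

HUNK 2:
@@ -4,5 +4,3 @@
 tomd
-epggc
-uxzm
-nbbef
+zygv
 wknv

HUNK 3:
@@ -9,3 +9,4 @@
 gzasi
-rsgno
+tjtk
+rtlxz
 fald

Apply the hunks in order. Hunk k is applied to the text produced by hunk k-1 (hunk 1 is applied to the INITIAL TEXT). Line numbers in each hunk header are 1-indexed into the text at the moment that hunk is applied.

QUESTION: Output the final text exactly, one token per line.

Hunk 1: at line 8 remove [zyd] add [xphao,yqdpz] -> 14 lines: iab gliej ewk tomd epggc uxzm nbbef wknv xphao yqdpz gzasi rsgno fald hqa
Hunk 2: at line 4 remove [epggc,uxzm,nbbef] add [zygv] -> 12 lines: iab gliej ewk tomd zygv wknv xphao yqdpz gzasi rsgno fald hqa
Hunk 3: at line 9 remove [rsgno] add [tjtk,rtlxz] -> 13 lines: iab gliej ewk tomd zygv wknv xphao yqdpz gzasi tjtk rtlxz fald hqa

Answer: iab
gliej
ewk
tomd
zygv
wknv
xphao
yqdpz
gzasi
tjtk
rtlxz
fald
hqa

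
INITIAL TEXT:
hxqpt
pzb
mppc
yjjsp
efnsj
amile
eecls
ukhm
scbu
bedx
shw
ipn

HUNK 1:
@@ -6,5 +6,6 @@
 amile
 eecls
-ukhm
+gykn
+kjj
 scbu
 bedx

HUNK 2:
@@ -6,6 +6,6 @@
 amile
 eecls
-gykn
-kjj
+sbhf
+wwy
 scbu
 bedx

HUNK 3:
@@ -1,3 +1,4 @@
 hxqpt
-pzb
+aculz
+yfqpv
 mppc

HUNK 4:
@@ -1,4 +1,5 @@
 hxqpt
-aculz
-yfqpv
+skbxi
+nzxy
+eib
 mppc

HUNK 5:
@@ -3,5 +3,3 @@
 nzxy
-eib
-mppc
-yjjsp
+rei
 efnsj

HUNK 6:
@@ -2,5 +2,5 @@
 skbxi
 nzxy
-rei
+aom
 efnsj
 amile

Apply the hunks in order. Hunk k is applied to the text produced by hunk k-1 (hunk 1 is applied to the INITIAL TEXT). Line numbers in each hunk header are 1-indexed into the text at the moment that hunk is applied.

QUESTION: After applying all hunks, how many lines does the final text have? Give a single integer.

Answer: 13

Derivation:
Hunk 1: at line 6 remove [ukhm] add [gykn,kjj] -> 13 lines: hxqpt pzb mppc yjjsp efnsj amile eecls gykn kjj scbu bedx shw ipn
Hunk 2: at line 6 remove [gykn,kjj] add [sbhf,wwy] -> 13 lines: hxqpt pzb mppc yjjsp efnsj amile eecls sbhf wwy scbu bedx shw ipn
Hunk 3: at line 1 remove [pzb] add [aculz,yfqpv] -> 14 lines: hxqpt aculz yfqpv mppc yjjsp efnsj amile eecls sbhf wwy scbu bedx shw ipn
Hunk 4: at line 1 remove [aculz,yfqpv] add [skbxi,nzxy,eib] -> 15 lines: hxqpt skbxi nzxy eib mppc yjjsp efnsj amile eecls sbhf wwy scbu bedx shw ipn
Hunk 5: at line 3 remove [eib,mppc,yjjsp] add [rei] -> 13 lines: hxqpt skbxi nzxy rei efnsj amile eecls sbhf wwy scbu bedx shw ipn
Hunk 6: at line 2 remove [rei] add [aom] -> 13 lines: hxqpt skbxi nzxy aom efnsj amile eecls sbhf wwy scbu bedx shw ipn
Final line count: 13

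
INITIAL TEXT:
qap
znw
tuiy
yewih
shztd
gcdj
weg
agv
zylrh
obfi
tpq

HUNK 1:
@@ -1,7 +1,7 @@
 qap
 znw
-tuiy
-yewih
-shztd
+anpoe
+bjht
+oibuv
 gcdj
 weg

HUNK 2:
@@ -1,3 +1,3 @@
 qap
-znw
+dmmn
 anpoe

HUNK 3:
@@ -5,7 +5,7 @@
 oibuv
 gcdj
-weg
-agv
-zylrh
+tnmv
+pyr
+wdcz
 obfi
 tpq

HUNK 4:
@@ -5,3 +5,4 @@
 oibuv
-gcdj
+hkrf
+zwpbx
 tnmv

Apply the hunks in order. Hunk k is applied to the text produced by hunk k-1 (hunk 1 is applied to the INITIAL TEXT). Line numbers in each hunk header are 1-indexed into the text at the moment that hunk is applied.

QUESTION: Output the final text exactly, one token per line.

Answer: qap
dmmn
anpoe
bjht
oibuv
hkrf
zwpbx
tnmv
pyr
wdcz
obfi
tpq

Derivation:
Hunk 1: at line 1 remove [tuiy,yewih,shztd] add [anpoe,bjht,oibuv] -> 11 lines: qap znw anpoe bjht oibuv gcdj weg agv zylrh obfi tpq
Hunk 2: at line 1 remove [znw] add [dmmn] -> 11 lines: qap dmmn anpoe bjht oibuv gcdj weg agv zylrh obfi tpq
Hunk 3: at line 5 remove [weg,agv,zylrh] add [tnmv,pyr,wdcz] -> 11 lines: qap dmmn anpoe bjht oibuv gcdj tnmv pyr wdcz obfi tpq
Hunk 4: at line 5 remove [gcdj] add [hkrf,zwpbx] -> 12 lines: qap dmmn anpoe bjht oibuv hkrf zwpbx tnmv pyr wdcz obfi tpq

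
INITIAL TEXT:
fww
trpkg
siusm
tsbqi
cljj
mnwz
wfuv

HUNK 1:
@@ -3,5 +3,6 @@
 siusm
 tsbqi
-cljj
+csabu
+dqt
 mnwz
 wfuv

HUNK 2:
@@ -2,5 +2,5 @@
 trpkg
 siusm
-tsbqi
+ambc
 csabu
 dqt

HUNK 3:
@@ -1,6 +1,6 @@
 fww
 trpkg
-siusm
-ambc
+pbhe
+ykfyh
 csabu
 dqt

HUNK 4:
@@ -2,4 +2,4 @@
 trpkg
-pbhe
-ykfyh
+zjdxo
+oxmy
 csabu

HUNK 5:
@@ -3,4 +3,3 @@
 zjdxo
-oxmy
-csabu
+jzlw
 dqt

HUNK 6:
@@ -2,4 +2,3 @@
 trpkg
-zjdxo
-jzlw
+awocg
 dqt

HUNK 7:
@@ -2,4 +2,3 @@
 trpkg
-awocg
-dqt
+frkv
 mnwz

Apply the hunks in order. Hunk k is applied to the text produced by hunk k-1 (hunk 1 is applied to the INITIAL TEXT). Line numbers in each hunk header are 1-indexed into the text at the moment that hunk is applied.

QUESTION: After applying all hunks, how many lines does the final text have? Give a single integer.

Answer: 5

Derivation:
Hunk 1: at line 3 remove [cljj] add [csabu,dqt] -> 8 lines: fww trpkg siusm tsbqi csabu dqt mnwz wfuv
Hunk 2: at line 2 remove [tsbqi] add [ambc] -> 8 lines: fww trpkg siusm ambc csabu dqt mnwz wfuv
Hunk 3: at line 1 remove [siusm,ambc] add [pbhe,ykfyh] -> 8 lines: fww trpkg pbhe ykfyh csabu dqt mnwz wfuv
Hunk 4: at line 2 remove [pbhe,ykfyh] add [zjdxo,oxmy] -> 8 lines: fww trpkg zjdxo oxmy csabu dqt mnwz wfuv
Hunk 5: at line 3 remove [oxmy,csabu] add [jzlw] -> 7 lines: fww trpkg zjdxo jzlw dqt mnwz wfuv
Hunk 6: at line 2 remove [zjdxo,jzlw] add [awocg] -> 6 lines: fww trpkg awocg dqt mnwz wfuv
Hunk 7: at line 2 remove [awocg,dqt] add [frkv] -> 5 lines: fww trpkg frkv mnwz wfuv
Final line count: 5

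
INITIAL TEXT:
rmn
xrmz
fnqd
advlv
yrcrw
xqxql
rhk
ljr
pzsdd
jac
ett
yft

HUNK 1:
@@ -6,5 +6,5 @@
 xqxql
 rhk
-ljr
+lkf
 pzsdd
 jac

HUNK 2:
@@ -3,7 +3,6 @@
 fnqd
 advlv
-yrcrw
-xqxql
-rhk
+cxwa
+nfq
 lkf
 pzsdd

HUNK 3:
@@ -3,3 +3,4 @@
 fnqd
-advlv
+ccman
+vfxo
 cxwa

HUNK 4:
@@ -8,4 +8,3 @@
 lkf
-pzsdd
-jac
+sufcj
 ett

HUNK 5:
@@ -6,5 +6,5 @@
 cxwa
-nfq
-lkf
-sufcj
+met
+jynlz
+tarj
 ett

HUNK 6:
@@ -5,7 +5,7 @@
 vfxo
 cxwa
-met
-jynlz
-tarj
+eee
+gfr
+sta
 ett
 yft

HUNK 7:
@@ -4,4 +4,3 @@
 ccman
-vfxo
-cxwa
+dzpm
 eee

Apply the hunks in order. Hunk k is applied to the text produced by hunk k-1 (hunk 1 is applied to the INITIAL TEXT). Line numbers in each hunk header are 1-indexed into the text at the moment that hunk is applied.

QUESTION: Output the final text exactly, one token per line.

Answer: rmn
xrmz
fnqd
ccman
dzpm
eee
gfr
sta
ett
yft

Derivation:
Hunk 1: at line 6 remove [ljr] add [lkf] -> 12 lines: rmn xrmz fnqd advlv yrcrw xqxql rhk lkf pzsdd jac ett yft
Hunk 2: at line 3 remove [yrcrw,xqxql,rhk] add [cxwa,nfq] -> 11 lines: rmn xrmz fnqd advlv cxwa nfq lkf pzsdd jac ett yft
Hunk 3: at line 3 remove [advlv] add [ccman,vfxo] -> 12 lines: rmn xrmz fnqd ccman vfxo cxwa nfq lkf pzsdd jac ett yft
Hunk 4: at line 8 remove [pzsdd,jac] add [sufcj] -> 11 lines: rmn xrmz fnqd ccman vfxo cxwa nfq lkf sufcj ett yft
Hunk 5: at line 6 remove [nfq,lkf,sufcj] add [met,jynlz,tarj] -> 11 lines: rmn xrmz fnqd ccman vfxo cxwa met jynlz tarj ett yft
Hunk 6: at line 5 remove [met,jynlz,tarj] add [eee,gfr,sta] -> 11 lines: rmn xrmz fnqd ccman vfxo cxwa eee gfr sta ett yft
Hunk 7: at line 4 remove [vfxo,cxwa] add [dzpm] -> 10 lines: rmn xrmz fnqd ccman dzpm eee gfr sta ett yft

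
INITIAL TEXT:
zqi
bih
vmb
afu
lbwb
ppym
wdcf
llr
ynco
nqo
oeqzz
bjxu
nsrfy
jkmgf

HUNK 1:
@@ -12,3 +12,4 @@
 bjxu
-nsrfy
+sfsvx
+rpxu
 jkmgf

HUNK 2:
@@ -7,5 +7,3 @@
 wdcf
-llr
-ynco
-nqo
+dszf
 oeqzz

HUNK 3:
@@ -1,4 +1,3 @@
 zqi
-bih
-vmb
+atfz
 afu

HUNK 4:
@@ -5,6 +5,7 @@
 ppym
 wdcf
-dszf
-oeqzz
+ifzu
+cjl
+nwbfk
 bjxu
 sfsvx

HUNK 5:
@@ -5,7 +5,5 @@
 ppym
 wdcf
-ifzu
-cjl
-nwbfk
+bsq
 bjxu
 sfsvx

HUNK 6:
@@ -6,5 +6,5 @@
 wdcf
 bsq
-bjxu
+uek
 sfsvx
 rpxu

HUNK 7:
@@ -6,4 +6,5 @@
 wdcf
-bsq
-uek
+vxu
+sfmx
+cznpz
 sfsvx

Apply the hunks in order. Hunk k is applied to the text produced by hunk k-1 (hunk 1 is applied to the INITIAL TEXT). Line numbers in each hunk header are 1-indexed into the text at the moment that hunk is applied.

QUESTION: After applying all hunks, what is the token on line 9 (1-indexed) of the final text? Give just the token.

Answer: cznpz

Derivation:
Hunk 1: at line 12 remove [nsrfy] add [sfsvx,rpxu] -> 15 lines: zqi bih vmb afu lbwb ppym wdcf llr ynco nqo oeqzz bjxu sfsvx rpxu jkmgf
Hunk 2: at line 7 remove [llr,ynco,nqo] add [dszf] -> 13 lines: zqi bih vmb afu lbwb ppym wdcf dszf oeqzz bjxu sfsvx rpxu jkmgf
Hunk 3: at line 1 remove [bih,vmb] add [atfz] -> 12 lines: zqi atfz afu lbwb ppym wdcf dszf oeqzz bjxu sfsvx rpxu jkmgf
Hunk 4: at line 5 remove [dszf,oeqzz] add [ifzu,cjl,nwbfk] -> 13 lines: zqi atfz afu lbwb ppym wdcf ifzu cjl nwbfk bjxu sfsvx rpxu jkmgf
Hunk 5: at line 5 remove [ifzu,cjl,nwbfk] add [bsq] -> 11 lines: zqi atfz afu lbwb ppym wdcf bsq bjxu sfsvx rpxu jkmgf
Hunk 6: at line 6 remove [bjxu] add [uek] -> 11 lines: zqi atfz afu lbwb ppym wdcf bsq uek sfsvx rpxu jkmgf
Hunk 7: at line 6 remove [bsq,uek] add [vxu,sfmx,cznpz] -> 12 lines: zqi atfz afu lbwb ppym wdcf vxu sfmx cznpz sfsvx rpxu jkmgf
Final line 9: cznpz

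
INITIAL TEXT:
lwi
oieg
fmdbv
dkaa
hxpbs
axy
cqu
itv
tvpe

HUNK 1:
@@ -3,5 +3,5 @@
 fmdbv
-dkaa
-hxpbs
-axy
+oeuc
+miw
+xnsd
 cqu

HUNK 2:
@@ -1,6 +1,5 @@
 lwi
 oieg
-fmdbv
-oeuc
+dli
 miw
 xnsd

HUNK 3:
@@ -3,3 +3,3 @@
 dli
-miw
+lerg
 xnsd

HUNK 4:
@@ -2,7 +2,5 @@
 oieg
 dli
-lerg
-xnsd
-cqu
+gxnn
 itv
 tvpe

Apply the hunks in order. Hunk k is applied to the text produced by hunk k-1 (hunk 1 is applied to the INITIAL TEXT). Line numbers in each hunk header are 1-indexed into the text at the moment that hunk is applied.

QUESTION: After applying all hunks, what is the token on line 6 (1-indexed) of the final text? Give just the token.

Answer: tvpe

Derivation:
Hunk 1: at line 3 remove [dkaa,hxpbs,axy] add [oeuc,miw,xnsd] -> 9 lines: lwi oieg fmdbv oeuc miw xnsd cqu itv tvpe
Hunk 2: at line 1 remove [fmdbv,oeuc] add [dli] -> 8 lines: lwi oieg dli miw xnsd cqu itv tvpe
Hunk 3: at line 3 remove [miw] add [lerg] -> 8 lines: lwi oieg dli lerg xnsd cqu itv tvpe
Hunk 4: at line 2 remove [lerg,xnsd,cqu] add [gxnn] -> 6 lines: lwi oieg dli gxnn itv tvpe
Final line 6: tvpe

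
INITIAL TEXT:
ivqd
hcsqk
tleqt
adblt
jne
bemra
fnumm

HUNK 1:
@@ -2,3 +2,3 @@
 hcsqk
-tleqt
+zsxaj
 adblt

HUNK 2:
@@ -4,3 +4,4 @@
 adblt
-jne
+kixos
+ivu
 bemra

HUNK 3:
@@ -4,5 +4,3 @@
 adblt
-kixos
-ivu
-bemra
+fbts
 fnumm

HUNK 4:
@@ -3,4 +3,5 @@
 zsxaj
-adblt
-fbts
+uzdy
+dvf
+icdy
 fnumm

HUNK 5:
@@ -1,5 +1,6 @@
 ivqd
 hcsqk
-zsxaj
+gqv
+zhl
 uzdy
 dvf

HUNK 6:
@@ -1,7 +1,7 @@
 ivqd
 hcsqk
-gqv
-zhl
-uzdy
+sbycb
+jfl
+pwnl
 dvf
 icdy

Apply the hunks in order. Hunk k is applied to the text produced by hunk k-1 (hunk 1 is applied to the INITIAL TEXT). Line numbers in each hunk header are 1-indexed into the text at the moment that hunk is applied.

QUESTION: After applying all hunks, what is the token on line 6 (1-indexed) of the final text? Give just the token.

Hunk 1: at line 2 remove [tleqt] add [zsxaj] -> 7 lines: ivqd hcsqk zsxaj adblt jne bemra fnumm
Hunk 2: at line 4 remove [jne] add [kixos,ivu] -> 8 lines: ivqd hcsqk zsxaj adblt kixos ivu bemra fnumm
Hunk 3: at line 4 remove [kixos,ivu,bemra] add [fbts] -> 6 lines: ivqd hcsqk zsxaj adblt fbts fnumm
Hunk 4: at line 3 remove [adblt,fbts] add [uzdy,dvf,icdy] -> 7 lines: ivqd hcsqk zsxaj uzdy dvf icdy fnumm
Hunk 5: at line 1 remove [zsxaj] add [gqv,zhl] -> 8 lines: ivqd hcsqk gqv zhl uzdy dvf icdy fnumm
Hunk 6: at line 1 remove [gqv,zhl,uzdy] add [sbycb,jfl,pwnl] -> 8 lines: ivqd hcsqk sbycb jfl pwnl dvf icdy fnumm
Final line 6: dvf

Answer: dvf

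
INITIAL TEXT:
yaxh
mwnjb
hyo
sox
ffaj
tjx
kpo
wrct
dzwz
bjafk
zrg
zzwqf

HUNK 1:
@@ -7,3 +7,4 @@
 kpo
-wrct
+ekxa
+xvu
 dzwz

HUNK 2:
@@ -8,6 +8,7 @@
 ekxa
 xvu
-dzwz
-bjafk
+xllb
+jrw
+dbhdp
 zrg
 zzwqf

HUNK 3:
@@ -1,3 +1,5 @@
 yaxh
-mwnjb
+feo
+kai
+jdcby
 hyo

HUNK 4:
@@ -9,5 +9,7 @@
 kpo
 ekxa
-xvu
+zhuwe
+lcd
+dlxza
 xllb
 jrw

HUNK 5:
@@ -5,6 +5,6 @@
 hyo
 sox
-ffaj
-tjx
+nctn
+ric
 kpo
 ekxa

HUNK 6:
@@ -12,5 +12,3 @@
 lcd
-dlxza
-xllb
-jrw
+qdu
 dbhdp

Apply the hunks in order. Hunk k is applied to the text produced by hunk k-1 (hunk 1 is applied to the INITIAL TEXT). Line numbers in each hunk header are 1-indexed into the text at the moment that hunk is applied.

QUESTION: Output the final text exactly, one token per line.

Hunk 1: at line 7 remove [wrct] add [ekxa,xvu] -> 13 lines: yaxh mwnjb hyo sox ffaj tjx kpo ekxa xvu dzwz bjafk zrg zzwqf
Hunk 2: at line 8 remove [dzwz,bjafk] add [xllb,jrw,dbhdp] -> 14 lines: yaxh mwnjb hyo sox ffaj tjx kpo ekxa xvu xllb jrw dbhdp zrg zzwqf
Hunk 3: at line 1 remove [mwnjb] add [feo,kai,jdcby] -> 16 lines: yaxh feo kai jdcby hyo sox ffaj tjx kpo ekxa xvu xllb jrw dbhdp zrg zzwqf
Hunk 4: at line 9 remove [xvu] add [zhuwe,lcd,dlxza] -> 18 lines: yaxh feo kai jdcby hyo sox ffaj tjx kpo ekxa zhuwe lcd dlxza xllb jrw dbhdp zrg zzwqf
Hunk 5: at line 5 remove [ffaj,tjx] add [nctn,ric] -> 18 lines: yaxh feo kai jdcby hyo sox nctn ric kpo ekxa zhuwe lcd dlxza xllb jrw dbhdp zrg zzwqf
Hunk 6: at line 12 remove [dlxza,xllb,jrw] add [qdu] -> 16 lines: yaxh feo kai jdcby hyo sox nctn ric kpo ekxa zhuwe lcd qdu dbhdp zrg zzwqf

Answer: yaxh
feo
kai
jdcby
hyo
sox
nctn
ric
kpo
ekxa
zhuwe
lcd
qdu
dbhdp
zrg
zzwqf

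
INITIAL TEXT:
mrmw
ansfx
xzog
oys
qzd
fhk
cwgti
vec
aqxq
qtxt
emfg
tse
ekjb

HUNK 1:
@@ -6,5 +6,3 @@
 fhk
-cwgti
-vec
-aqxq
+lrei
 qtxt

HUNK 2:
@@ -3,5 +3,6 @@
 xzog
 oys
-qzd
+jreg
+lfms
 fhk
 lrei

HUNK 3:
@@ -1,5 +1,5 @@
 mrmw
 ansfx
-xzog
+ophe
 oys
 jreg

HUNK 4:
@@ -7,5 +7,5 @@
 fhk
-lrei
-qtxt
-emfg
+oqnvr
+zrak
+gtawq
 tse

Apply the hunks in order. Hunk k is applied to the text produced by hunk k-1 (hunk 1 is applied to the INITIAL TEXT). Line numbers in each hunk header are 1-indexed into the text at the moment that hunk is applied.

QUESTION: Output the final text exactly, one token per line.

Hunk 1: at line 6 remove [cwgti,vec,aqxq] add [lrei] -> 11 lines: mrmw ansfx xzog oys qzd fhk lrei qtxt emfg tse ekjb
Hunk 2: at line 3 remove [qzd] add [jreg,lfms] -> 12 lines: mrmw ansfx xzog oys jreg lfms fhk lrei qtxt emfg tse ekjb
Hunk 3: at line 1 remove [xzog] add [ophe] -> 12 lines: mrmw ansfx ophe oys jreg lfms fhk lrei qtxt emfg tse ekjb
Hunk 4: at line 7 remove [lrei,qtxt,emfg] add [oqnvr,zrak,gtawq] -> 12 lines: mrmw ansfx ophe oys jreg lfms fhk oqnvr zrak gtawq tse ekjb

Answer: mrmw
ansfx
ophe
oys
jreg
lfms
fhk
oqnvr
zrak
gtawq
tse
ekjb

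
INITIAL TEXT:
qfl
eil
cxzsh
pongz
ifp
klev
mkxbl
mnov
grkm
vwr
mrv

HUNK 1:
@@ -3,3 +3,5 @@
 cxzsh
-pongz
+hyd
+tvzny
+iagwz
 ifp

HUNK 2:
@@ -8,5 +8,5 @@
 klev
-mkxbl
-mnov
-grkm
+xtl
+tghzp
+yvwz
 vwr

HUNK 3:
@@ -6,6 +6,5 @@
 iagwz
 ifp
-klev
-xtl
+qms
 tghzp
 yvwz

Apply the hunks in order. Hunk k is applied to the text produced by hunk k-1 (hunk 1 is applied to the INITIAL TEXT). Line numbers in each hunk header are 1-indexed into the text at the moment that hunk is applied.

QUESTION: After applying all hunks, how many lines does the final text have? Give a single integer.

Hunk 1: at line 3 remove [pongz] add [hyd,tvzny,iagwz] -> 13 lines: qfl eil cxzsh hyd tvzny iagwz ifp klev mkxbl mnov grkm vwr mrv
Hunk 2: at line 8 remove [mkxbl,mnov,grkm] add [xtl,tghzp,yvwz] -> 13 lines: qfl eil cxzsh hyd tvzny iagwz ifp klev xtl tghzp yvwz vwr mrv
Hunk 3: at line 6 remove [klev,xtl] add [qms] -> 12 lines: qfl eil cxzsh hyd tvzny iagwz ifp qms tghzp yvwz vwr mrv
Final line count: 12

Answer: 12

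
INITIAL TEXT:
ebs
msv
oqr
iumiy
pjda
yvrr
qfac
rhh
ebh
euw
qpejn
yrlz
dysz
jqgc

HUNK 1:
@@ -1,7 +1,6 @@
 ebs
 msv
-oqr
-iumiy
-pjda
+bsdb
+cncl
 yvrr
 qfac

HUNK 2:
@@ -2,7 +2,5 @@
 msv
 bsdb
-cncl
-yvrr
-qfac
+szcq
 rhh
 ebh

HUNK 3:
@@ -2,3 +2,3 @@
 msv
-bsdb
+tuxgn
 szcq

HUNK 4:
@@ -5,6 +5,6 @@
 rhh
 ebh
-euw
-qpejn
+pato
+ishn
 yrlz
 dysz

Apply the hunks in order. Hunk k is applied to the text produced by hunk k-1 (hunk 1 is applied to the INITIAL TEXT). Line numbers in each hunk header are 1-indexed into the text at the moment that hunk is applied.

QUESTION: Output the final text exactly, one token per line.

Answer: ebs
msv
tuxgn
szcq
rhh
ebh
pato
ishn
yrlz
dysz
jqgc

Derivation:
Hunk 1: at line 1 remove [oqr,iumiy,pjda] add [bsdb,cncl] -> 13 lines: ebs msv bsdb cncl yvrr qfac rhh ebh euw qpejn yrlz dysz jqgc
Hunk 2: at line 2 remove [cncl,yvrr,qfac] add [szcq] -> 11 lines: ebs msv bsdb szcq rhh ebh euw qpejn yrlz dysz jqgc
Hunk 3: at line 2 remove [bsdb] add [tuxgn] -> 11 lines: ebs msv tuxgn szcq rhh ebh euw qpejn yrlz dysz jqgc
Hunk 4: at line 5 remove [euw,qpejn] add [pato,ishn] -> 11 lines: ebs msv tuxgn szcq rhh ebh pato ishn yrlz dysz jqgc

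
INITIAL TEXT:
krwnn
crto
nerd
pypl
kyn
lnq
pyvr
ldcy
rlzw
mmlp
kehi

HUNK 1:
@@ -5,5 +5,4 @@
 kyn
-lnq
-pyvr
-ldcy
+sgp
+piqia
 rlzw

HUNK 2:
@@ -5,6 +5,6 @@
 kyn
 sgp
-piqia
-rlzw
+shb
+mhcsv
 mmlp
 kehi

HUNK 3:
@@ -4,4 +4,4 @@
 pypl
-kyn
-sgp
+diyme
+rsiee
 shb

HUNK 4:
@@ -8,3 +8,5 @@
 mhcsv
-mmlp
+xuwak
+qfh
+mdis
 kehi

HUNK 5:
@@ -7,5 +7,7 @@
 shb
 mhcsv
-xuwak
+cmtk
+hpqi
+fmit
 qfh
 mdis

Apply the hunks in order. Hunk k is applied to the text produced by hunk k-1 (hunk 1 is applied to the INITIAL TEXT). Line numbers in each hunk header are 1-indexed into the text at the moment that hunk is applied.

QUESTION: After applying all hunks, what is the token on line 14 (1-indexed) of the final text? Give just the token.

Hunk 1: at line 5 remove [lnq,pyvr,ldcy] add [sgp,piqia] -> 10 lines: krwnn crto nerd pypl kyn sgp piqia rlzw mmlp kehi
Hunk 2: at line 5 remove [piqia,rlzw] add [shb,mhcsv] -> 10 lines: krwnn crto nerd pypl kyn sgp shb mhcsv mmlp kehi
Hunk 3: at line 4 remove [kyn,sgp] add [diyme,rsiee] -> 10 lines: krwnn crto nerd pypl diyme rsiee shb mhcsv mmlp kehi
Hunk 4: at line 8 remove [mmlp] add [xuwak,qfh,mdis] -> 12 lines: krwnn crto nerd pypl diyme rsiee shb mhcsv xuwak qfh mdis kehi
Hunk 5: at line 7 remove [xuwak] add [cmtk,hpqi,fmit] -> 14 lines: krwnn crto nerd pypl diyme rsiee shb mhcsv cmtk hpqi fmit qfh mdis kehi
Final line 14: kehi

Answer: kehi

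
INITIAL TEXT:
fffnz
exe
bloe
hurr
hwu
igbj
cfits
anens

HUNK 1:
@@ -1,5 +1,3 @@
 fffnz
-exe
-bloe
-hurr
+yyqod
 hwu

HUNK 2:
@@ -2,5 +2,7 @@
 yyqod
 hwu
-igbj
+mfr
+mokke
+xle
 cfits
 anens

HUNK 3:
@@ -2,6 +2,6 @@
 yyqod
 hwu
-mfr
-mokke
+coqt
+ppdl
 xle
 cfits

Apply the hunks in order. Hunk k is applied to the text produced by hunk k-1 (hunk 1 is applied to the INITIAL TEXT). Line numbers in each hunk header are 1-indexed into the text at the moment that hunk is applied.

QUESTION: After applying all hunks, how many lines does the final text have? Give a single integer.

Hunk 1: at line 1 remove [exe,bloe,hurr] add [yyqod] -> 6 lines: fffnz yyqod hwu igbj cfits anens
Hunk 2: at line 2 remove [igbj] add [mfr,mokke,xle] -> 8 lines: fffnz yyqod hwu mfr mokke xle cfits anens
Hunk 3: at line 2 remove [mfr,mokke] add [coqt,ppdl] -> 8 lines: fffnz yyqod hwu coqt ppdl xle cfits anens
Final line count: 8

Answer: 8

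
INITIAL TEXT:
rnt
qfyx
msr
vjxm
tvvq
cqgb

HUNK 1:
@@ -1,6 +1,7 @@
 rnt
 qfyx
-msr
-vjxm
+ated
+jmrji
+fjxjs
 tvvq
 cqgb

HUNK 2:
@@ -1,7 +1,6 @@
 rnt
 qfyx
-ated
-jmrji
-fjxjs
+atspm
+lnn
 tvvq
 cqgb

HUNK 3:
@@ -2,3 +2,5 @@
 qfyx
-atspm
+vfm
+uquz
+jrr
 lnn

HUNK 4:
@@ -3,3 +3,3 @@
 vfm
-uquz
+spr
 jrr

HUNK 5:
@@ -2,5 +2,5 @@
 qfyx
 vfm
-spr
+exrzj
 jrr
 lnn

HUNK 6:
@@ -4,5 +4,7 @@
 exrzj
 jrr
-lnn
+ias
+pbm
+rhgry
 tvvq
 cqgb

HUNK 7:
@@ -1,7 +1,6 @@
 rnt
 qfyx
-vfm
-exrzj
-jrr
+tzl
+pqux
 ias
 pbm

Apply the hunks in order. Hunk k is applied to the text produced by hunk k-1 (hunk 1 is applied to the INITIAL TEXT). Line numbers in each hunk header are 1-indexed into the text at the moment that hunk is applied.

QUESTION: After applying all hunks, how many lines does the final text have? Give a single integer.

Answer: 9

Derivation:
Hunk 1: at line 1 remove [msr,vjxm] add [ated,jmrji,fjxjs] -> 7 lines: rnt qfyx ated jmrji fjxjs tvvq cqgb
Hunk 2: at line 1 remove [ated,jmrji,fjxjs] add [atspm,lnn] -> 6 lines: rnt qfyx atspm lnn tvvq cqgb
Hunk 3: at line 2 remove [atspm] add [vfm,uquz,jrr] -> 8 lines: rnt qfyx vfm uquz jrr lnn tvvq cqgb
Hunk 4: at line 3 remove [uquz] add [spr] -> 8 lines: rnt qfyx vfm spr jrr lnn tvvq cqgb
Hunk 5: at line 2 remove [spr] add [exrzj] -> 8 lines: rnt qfyx vfm exrzj jrr lnn tvvq cqgb
Hunk 6: at line 4 remove [lnn] add [ias,pbm,rhgry] -> 10 lines: rnt qfyx vfm exrzj jrr ias pbm rhgry tvvq cqgb
Hunk 7: at line 1 remove [vfm,exrzj,jrr] add [tzl,pqux] -> 9 lines: rnt qfyx tzl pqux ias pbm rhgry tvvq cqgb
Final line count: 9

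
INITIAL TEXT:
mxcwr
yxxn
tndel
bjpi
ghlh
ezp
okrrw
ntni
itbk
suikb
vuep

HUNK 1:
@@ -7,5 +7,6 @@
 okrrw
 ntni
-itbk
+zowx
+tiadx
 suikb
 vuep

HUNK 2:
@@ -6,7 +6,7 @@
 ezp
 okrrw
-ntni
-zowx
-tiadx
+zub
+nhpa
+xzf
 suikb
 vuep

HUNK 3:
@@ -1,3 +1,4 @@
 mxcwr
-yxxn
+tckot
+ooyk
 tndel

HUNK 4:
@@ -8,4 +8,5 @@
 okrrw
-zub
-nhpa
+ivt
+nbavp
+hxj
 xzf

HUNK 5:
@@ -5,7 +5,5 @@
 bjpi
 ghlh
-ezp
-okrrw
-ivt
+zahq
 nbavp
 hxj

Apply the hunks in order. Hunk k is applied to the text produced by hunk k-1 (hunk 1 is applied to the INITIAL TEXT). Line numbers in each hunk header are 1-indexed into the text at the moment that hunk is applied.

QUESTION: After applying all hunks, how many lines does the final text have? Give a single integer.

Answer: 12

Derivation:
Hunk 1: at line 7 remove [itbk] add [zowx,tiadx] -> 12 lines: mxcwr yxxn tndel bjpi ghlh ezp okrrw ntni zowx tiadx suikb vuep
Hunk 2: at line 6 remove [ntni,zowx,tiadx] add [zub,nhpa,xzf] -> 12 lines: mxcwr yxxn tndel bjpi ghlh ezp okrrw zub nhpa xzf suikb vuep
Hunk 3: at line 1 remove [yxxn] add [tckot,ooyk] -> 13 lines: mxcwr tckot ooyk tndel bjpi ghlh ezp okrrw zub nhpa xzf suikb vuep
Hunk 4: at line 8 remove [zub,nhpa] add [ivt,nbavp,hxj] -> 14 lines: mxcwr tckot ooyk tndel bjpi ghlh ezp okrrw ivt nbavp hxj xzf suikb vuep
Hunk 5: at line 5 remove [ezp,okrrw,ivt] add [zahq] -> 12 lines: mxcwr tckot ooyk tndel bjpi ghlh zahq nbavp hxj xzf suikb vuep
Final line count: 12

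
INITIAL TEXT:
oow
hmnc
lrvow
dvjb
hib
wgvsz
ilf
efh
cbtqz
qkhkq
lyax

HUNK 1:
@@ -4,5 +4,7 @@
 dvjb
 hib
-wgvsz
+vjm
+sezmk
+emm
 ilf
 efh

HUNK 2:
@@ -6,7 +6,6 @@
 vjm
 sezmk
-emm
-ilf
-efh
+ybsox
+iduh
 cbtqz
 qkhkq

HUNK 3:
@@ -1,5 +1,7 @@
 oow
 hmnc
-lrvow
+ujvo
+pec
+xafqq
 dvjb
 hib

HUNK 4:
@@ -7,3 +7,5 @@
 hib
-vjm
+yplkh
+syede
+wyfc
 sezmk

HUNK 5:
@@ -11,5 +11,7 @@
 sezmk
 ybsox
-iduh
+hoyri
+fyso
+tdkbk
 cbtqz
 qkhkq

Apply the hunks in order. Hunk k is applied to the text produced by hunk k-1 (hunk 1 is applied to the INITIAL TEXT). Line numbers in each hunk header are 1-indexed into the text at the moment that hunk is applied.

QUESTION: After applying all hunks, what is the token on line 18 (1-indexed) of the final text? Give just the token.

Answer: lyax

Derivation:
Hunk 1: at line 4 remove [wgvsz] add [vjm,sezmk,emm] -> 13 lines: oow hmnc lrvow dvjb hib vjm sezmk emm ilf efh cbtqz qkhkq lyax
Hunk 2: at line 6 remove [emm,ilf,efh] add [ybsox,iduh] -> 12 lines: oow hmnc lrvow dvjb hib vjm sezmk ybsox iduh cbtqz qkhkq lyax
Hunk 3: at line 1 remove [lrvow] add [ujvo,pec,xafqq] -> 14 lines: oow hmnc ujvo pec xafqq dvjb hib vjm sezmk ybsox iduh cbtqz qkhkq lyax
Hunk 4: at line 7 remove [vjm] add [yplkh,syede,wyfc] -> 16 lines: oow hmnc ujvo pec xafqq dvjb hib yplkh syede wyfc sezmk ybsox iduh cbtqz qkhkq lyax
Hunk 5: at line 11 remove [iduh] add [hoyri,fyso,tdkbk] -> 18 lines: oow hmnc ujvo pec xafqq dvjb hib yplkh syede wyfc sezmk ybsox hoyri fyso tdkbk cbtqz qkhkq lyax
Final line 18: lyax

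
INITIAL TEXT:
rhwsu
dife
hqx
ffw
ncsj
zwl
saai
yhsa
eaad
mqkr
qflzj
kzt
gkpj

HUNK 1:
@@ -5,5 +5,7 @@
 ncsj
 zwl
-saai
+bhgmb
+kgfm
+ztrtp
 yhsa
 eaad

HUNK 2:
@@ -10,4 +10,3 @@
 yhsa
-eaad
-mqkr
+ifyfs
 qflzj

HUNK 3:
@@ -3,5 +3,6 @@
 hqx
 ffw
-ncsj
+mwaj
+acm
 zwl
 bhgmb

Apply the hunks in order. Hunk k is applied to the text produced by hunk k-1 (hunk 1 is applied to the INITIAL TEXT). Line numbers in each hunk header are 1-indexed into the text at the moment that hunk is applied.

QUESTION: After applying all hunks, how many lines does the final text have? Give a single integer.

Hunk 1: at line 5 remove [saai] add [bhgmb,kgfm,ztrtp] -> 15 lines: rhwsu dife hqx ffw ncsj zwl bhgmb kgfm ztrtp yhsa eaad mqkr qflzj kzt gkpj
Hunk 2: at line 10 remove [eaad,mqkr] add [ifyfs] -> 14 lines: rhwsu dife hqx ffw ncsj zwl bhgmb kgfm ztrtp yhsa ifyfs qflzj kzt gkpj
Hunk 3: at line 3 remove [ncsj] add [mwaj,acm] -> 15 lines: rhwsu dife hqx ffw mwaj acm zwl bhgmb kgfm ztrtp yhsa ifyfs qflzj kzt gkpj
Final line count: 15

Answer: 15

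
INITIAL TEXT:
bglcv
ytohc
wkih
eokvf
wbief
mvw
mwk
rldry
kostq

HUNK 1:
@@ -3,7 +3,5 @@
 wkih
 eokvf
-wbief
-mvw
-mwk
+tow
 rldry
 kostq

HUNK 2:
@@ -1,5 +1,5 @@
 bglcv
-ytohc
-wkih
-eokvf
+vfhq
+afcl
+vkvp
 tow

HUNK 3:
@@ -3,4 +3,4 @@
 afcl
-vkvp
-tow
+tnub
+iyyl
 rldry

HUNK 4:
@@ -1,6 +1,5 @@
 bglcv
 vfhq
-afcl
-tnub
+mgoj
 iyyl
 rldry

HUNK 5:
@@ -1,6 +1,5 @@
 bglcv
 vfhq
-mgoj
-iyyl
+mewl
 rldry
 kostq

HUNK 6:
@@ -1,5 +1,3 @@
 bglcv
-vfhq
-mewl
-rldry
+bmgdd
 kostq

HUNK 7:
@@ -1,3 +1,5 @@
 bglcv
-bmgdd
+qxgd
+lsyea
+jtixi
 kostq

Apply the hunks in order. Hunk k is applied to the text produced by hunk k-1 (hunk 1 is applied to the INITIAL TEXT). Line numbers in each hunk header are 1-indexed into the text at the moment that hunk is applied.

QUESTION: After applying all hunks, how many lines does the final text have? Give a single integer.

Hunk 1: at line 3 remove [wbief,mvw,mwk] add [tow] -> 7 lines: bglcv ytohc wkih eokvf tow rldry kostq
Hunk 2: at line 1 remove [ytohc,wkih,eokvf] add [vfhq,afcl,vkvp] -> 7 lines: bglcv vfhq afcl vkvp tow rldry kostq
Hunk 3: at line 3 remove [vkvp,tow] add [tnub,iyyl] -> 7 lines: bglcv vfhq afcl tnub iyyl rldry kostq
Hunk 4: at line 1 remove [afcl,tnub] add [mgoj] -> 6 lines: bglcv vfhq mgoj iyyl rldry kostq
Hunk 5: at line 1 remove [mgoj,iyyl] add [mewl] -> 5 lines: bglcv vfhq mewl rldry kostq
Hunk 6: at line 1 remove [vfhq,mewl,rldry] add [bmgdd] -> 3 lines: bglcv bmgdd kostq
Hunk 7: at line 1 remove [bmgdd] add [qxgd,lsyea,jtixi] -> 5 lines: bglcv qxgd lsyea jtixi kostq
Final line count: 5

Answer: 5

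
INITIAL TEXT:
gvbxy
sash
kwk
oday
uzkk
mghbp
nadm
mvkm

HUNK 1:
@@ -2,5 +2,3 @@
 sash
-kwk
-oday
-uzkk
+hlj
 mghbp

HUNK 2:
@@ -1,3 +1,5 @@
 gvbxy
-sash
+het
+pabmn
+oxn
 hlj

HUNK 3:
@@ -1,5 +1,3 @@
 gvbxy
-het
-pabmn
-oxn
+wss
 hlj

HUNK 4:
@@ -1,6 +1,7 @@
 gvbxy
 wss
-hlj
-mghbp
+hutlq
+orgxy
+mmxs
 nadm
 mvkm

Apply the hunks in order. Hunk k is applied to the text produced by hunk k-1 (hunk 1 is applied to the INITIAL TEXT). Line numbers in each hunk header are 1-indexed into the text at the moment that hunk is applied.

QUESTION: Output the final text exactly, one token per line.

Hunk 1: at line 2 remove [kwk,oday,uzkk] add [hlj] -> 6 lines: gvbxy sash hlj mghbp nadm mvkm
Hunk 2: at line 1 remove [sash] add [het,pabmn,oxn] -> 8 lines: gvbxy het pabmn oxn hlj mghbp nadm mvkm
Hunk 3: at line 1 remove [het,pabmn,oxn] add [wss] -> 6 lines: gvbxy wss hlj mghbp nadm mvkm
Hunk 4: at line 1 remove [hlj,mghbp] add [hutlq,orgxy,mmxs] -> 7 lines: gvbxy wss hutlq orgxy mmxs nadm mvkm

Answer: gvbxy
wss
hutlq
orgxy
mmxs
nadm
mvkm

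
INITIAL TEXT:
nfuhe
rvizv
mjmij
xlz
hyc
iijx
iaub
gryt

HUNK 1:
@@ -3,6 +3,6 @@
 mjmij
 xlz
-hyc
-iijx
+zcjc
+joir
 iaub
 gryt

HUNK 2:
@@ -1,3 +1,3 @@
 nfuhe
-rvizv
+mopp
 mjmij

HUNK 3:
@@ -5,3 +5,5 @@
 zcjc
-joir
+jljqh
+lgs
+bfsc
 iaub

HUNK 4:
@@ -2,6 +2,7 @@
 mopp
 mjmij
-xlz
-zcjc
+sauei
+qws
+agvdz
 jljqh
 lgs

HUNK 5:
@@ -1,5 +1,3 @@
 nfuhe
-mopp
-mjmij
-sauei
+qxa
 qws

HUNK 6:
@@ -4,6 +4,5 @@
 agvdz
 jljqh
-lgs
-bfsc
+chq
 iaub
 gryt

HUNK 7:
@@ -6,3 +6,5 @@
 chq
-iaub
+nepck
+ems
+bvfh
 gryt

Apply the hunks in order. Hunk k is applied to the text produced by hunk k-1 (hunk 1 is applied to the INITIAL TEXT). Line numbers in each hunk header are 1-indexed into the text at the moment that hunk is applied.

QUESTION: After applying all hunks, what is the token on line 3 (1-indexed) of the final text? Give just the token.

Answer: qws

Derivation:
Hunk 1: at line 3 remove [hyc,iijx] add [zcjc,joir] -> 8 lines: nfuhe rvizv mjmij xlz zcjc joir iaub gryt
Hunk 2: at line 1 remove [rvizv] add [mopp] -> 8 lines: nfuhe mopp mjmij xlz zcjc joir iaub gryt
Hunk 3: at line 5 remove [joir] add [jljqh,lgs,bfsc] -> 10 lines: nfuhe mopp mjmij xlz zcjc jljqh lgs bfsc iaub gryt
Hunk 4: at line 2 remove [xlz,zcjc] add [sauei,qws,agvdz] -> 11 lines: nfuhe mopp mjmij sauei qws agvdz jljqh lgs bfsc iaub gryt
Hunk 5: at line 1 remove [mopp,mjmij,sauei] add [qxa] -> 9 lines: nfuhe qxa qws agvdz jljqh lgs bfsc iaub gryt
Hunk 6: at line 4 remove [lgs,bfsc] add [chq] -> 8 lines: nfuhe qxa qws agvdz jljqh chq iaub gryt
Hunk 7: at line 6 remove [iaub] add [nepck,ems,bvfh] -> 10 lines: nfuhe qxa qws agvdz jljqh chq nepck ems bvfh gryt
Final line 3: qws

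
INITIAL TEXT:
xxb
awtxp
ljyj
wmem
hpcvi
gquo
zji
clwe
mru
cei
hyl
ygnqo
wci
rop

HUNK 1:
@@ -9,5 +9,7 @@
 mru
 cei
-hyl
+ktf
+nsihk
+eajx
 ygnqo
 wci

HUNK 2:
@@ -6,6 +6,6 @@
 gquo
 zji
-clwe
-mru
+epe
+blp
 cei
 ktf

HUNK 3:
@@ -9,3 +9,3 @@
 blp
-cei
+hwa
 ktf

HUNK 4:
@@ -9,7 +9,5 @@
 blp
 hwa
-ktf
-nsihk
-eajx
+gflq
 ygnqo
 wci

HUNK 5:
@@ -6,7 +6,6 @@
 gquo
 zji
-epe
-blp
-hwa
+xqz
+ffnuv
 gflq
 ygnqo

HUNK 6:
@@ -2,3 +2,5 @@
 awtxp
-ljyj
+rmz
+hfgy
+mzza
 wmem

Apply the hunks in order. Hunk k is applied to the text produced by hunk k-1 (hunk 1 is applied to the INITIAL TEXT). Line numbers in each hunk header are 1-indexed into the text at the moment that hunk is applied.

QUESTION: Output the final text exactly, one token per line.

Hunk 1: at line 9 remove [hyl] add [ktf,nsihk,eajx] -> 16 lines: xxb awtxp ljyj wmem hpcvi gquo zji clwe mru cei ktf nsihk eajx ygnqo wci rop
Hunk 2: at line 6 remove [clwe,mru] add [epe,blp] -> 16 lines: xxb awtxp ljyj wmem hpcvi gquo zji epe blp cei ktf nsihk eajx ygnqo wci rop
Hunk 3: at line 9 remove [cei] add [hwa] -> 16 lines: xxb awtxp ljyj wmem hpcvi gquo zji epe blp hwa ktf nsihk eajx ygnqo wci rop
Hunk 4: at line 9 remove [ktf,nsihk,eajx] add [gflq] -> 14 lines: xxb awtxp ljyj wmem hpcvi gquo zji epe blp hwa gflq ygnqo wci rop
Hunk 5: at line 6 remove [epe,blp,hwa] add [xqz,ffnuv] -> 13 lines: xxb awtxp ljyj wmem hpcvi gquo zji xqz ffnuv gflq ygnqo wci rop
Hunk 6: at line 2 remove [ljyj] add [rmz,hfgy,mzza] -> 15 lines: xxb awtxp rmz hfgy mzza wmem hpcvi gquo zji xqz ffnuv gflq ygnqo wci rop

Answer: xxb
awtxp
rmz
hfgy
mzza
wmem
hpcvi
gquo
zji
xqz
ffnuv
gflq
ygnqo
wci
rop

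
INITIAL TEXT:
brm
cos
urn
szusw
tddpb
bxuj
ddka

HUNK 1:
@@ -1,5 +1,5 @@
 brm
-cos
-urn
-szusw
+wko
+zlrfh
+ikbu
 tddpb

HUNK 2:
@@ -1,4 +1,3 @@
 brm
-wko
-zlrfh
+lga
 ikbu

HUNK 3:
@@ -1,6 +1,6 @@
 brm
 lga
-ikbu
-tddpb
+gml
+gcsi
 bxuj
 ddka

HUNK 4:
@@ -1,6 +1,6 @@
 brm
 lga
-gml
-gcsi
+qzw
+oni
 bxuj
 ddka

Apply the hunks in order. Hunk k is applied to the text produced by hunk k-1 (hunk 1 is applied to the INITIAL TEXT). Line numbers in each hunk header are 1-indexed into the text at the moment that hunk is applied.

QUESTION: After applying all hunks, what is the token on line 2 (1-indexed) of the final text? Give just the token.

Answer: lga

Derivation:
Hunk 1: at line 1 remove [cos,urn,szusw] add [wko,zlrfh,ikbu] -> 7 lines: brm wko zlrfh ikbu tddpb bxuj ddka
Hunk 2: at line 1 remove [wko,zlrfh] add [lga] -> 6 lines: brm lga ikbu tddpb bxuj ddka
Hunk 3: at line 1 remove [ikbu,tddpb] add [gml,gcsi] -> 6 lines: brm lga gml gcsi bxuj ddka
Hunk 4: at line 1 remove [gml,gcsi] add [qzw,oni] -> 6 lines: brm lga qzw oni bxuj ddka
Final line 2: lga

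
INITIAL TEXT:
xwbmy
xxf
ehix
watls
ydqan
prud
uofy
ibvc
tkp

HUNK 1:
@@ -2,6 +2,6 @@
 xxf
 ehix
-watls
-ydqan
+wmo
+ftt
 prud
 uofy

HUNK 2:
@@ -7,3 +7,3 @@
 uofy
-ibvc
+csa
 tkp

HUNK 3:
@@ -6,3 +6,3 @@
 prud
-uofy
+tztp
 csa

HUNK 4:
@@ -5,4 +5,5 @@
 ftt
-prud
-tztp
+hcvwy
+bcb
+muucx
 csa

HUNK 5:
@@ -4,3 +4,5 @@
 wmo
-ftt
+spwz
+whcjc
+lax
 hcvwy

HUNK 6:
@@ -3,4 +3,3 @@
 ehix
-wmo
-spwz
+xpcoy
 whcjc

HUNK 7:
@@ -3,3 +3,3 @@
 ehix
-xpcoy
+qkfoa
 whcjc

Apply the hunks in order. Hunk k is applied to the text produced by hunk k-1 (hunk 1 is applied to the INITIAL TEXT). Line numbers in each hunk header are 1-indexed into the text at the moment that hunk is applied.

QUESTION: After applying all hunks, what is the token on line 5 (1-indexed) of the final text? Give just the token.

Hunk 1: at line 2 remove [watls,ydqan] add [wmo,ftt] -> 9 lines: xwbmy xxf ehix wmo ftt prud uofy ibvc tkp
Hunk 2: at line 7 remove [ibvc] add [csa] -> 9 lines: xwbmy xxf ehix wmo ftt prud uofy csa tkp
Hunk 3: at line 6 remove [uofy] add [tztp] -> 9 lines: xwbmy xxf ehix wmo ftt prud tztp csa tkp
Hunk 4: at line 5 remove [prud,tztp] add [hcvwy,bcb,muucx] -> 10 lines: xwbmy xxf ehix wmo ftt hcvwy bcb muucx csa tkp
Hunk 5: at line 4 remove [ftt] add [spwz,whcjc,lax] -> 12 lines: xwbmy xxf ehix wmo spwz whcjc lax hcvwy bcb muucx csa tkp
Hunk 6: at line 3 remove [wmo,spwz] add [xpcoy] -> 11 lines: xwbmy xxf ehix xpcoy whcjc lax hcvwy bcb muucx csa tkp
Hunk 7: at line 3 remove [xpcoy] add [qkfoa] -> 11 lines: xwbmy xxf ehix qkfoa whcjc lax hcvwy bcb muucx csa tkp
Final line 5: whcjc

Answer: whcjc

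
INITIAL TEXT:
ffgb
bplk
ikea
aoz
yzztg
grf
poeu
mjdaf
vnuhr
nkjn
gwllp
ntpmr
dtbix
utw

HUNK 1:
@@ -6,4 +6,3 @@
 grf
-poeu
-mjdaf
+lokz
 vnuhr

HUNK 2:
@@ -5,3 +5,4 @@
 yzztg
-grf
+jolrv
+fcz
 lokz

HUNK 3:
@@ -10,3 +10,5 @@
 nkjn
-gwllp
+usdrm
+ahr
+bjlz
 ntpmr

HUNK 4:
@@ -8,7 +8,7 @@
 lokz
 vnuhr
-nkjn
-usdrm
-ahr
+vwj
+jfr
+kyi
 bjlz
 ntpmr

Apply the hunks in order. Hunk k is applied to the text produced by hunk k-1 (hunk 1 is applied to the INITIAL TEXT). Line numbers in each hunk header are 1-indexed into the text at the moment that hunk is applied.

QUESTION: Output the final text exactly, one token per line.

Answer: ffgb
bplk
ikea
aoz
yzztg
jolrv
fcz
lokz
vnuhr
vwj
jfr
kyi
bjlz
ntpmr
dtbix
utw

Derivation:
Hunk 1: at line 6 remove [poeu,mjdaf] add [lokz] -> 13 lines: ffgb bplk ikea aoz yzztg grf lokz vnuhr nkjn gwllp ntpmr dtbix utw
Hunk 2: at line 5 remove [grf] add [jolrv,fcz] -> 14 lines: ffgb bplk ikea aoz yzztg jolrv fcz lokz vnuhr nkjn gwllp ntpmr dtbix utw
Hunk 3: at line 10 remove [gwllp] add [usdrm,ahr,bjlz] -> 16 lines: ffgb bplk ikea aoz yzztg jolrv fcz lokz vnuhr nkjn usdrm ahr bjlz ntpmr dtbix utw
Hunk 4: at line 8 remove [nkjn,usdrm,ahr] add [vwj,jfr,kyi] -> 16 lines: ffgb bplk ikea aoz yzztg jolrv fcz lokz vnuhr vwj jfr kyi bjlz ntpmr dtbix utw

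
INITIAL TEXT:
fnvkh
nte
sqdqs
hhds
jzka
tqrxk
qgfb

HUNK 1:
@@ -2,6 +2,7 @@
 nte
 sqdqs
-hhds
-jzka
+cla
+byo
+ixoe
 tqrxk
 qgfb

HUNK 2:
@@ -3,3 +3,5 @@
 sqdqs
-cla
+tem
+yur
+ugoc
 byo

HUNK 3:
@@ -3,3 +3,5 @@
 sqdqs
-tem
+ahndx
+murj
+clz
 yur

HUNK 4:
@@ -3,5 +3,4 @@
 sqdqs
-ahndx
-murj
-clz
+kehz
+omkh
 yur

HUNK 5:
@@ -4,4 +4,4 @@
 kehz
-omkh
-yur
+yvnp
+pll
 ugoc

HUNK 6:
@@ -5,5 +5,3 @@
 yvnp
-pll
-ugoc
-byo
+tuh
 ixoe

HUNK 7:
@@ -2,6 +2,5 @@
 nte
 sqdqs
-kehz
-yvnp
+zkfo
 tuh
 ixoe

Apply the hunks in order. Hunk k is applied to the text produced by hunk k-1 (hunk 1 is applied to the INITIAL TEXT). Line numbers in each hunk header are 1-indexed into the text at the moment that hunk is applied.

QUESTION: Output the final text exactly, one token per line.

Hunk 1: at line 2 remove [hhds,jzka] add [cla,byo,ixoe] -> 8 lines: fnvkh nte sqdqs cla byo ixoe tqrxk qgfb
Hunk 2: at line 3 remove [cla] add [tem,yur,ugoc] -> 10 lines: fnvkh nte sqdqs tem yur ugoc byo ixoe tqrxk qgfb
Hunk 3: at line 3 remove [tem] add [ahndx,murj,clz] -> 12 lines: fnvkh nte sqdqs ahndx murj clz yur ugoc byo ixoe tqrxk qgfb
Hunk 4: at line 3 remove [ahndx,murj,clz] add [kehz,omkh] -> 11 lines: fnvkh nte sqdqs kehz omkh yur ugoc byo ixoe tqrxk qgfb
Hunk 5: at line 4 remove [omkh,yur] add [yvnp,pll] -> 11 lines: fnvkh nte sqdqs kehz yvnp pll ugoc byo ixoe tqrxk qgfb
Hunk 6: at line 5 remove [pll,ugoc,byo] add [tuh] -> 9 lines: fnvkh nte sqdqs kehz yvnp tuh ixoe tqrxk qgfb
Hunk 7: at line 2 remove [kehz,yvnp] add [zkfo] -> 8 lines: fnvkh nte sqdqs zkfo tuh ixoe tqrxk qgfb

Answer: fnvkh
nte
sqdqs
zkfo
tuh
ixoe
tqrxk
qgfb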